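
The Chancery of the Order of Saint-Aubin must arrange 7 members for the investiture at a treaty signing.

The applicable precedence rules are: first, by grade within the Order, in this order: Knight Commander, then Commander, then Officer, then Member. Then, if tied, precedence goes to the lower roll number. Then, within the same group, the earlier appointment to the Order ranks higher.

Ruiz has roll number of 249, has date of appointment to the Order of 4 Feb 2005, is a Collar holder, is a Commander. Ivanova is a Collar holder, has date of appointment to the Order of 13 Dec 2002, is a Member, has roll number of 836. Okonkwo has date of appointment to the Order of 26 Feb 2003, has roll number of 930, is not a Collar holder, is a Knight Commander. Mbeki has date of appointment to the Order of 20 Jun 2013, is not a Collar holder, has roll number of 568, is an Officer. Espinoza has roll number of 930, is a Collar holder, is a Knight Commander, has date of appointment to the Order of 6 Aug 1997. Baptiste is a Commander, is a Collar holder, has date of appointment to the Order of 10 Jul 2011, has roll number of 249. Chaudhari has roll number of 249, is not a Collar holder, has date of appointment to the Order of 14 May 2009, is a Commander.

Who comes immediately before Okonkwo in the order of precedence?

By grade within the Order: Espinoza and Okonkwo (Knight Commander); then Ruiz, Chaudhari and Baptiste (Commander); then Mbeki (Officer); then Ivanova (Member).
Espinoza and Okonkwo both have roll number 930, so the next rule applies.
Among Espinoza and Okonkwo, by date of appointment to the Order (earlier first): Espinoza (6 Aug 1997) before Okonkwo (26 Feb 2003).
Ruiz, Chaudhari and Baptiste all have roll number 249, so the next rule applies.
Among Ruiz, Chaudhari and Baptiste, by date of appointment to the Order (earlier first): Ruiz (4 Feb 2005) before Chaudhari (14 May 2009) before Baptiste (10 Jul 2011).
Order: Espinoza, Okonkwo, Ruiz, Chaudhari, Baptiste, Mbeki, Ivanova.

Espinoza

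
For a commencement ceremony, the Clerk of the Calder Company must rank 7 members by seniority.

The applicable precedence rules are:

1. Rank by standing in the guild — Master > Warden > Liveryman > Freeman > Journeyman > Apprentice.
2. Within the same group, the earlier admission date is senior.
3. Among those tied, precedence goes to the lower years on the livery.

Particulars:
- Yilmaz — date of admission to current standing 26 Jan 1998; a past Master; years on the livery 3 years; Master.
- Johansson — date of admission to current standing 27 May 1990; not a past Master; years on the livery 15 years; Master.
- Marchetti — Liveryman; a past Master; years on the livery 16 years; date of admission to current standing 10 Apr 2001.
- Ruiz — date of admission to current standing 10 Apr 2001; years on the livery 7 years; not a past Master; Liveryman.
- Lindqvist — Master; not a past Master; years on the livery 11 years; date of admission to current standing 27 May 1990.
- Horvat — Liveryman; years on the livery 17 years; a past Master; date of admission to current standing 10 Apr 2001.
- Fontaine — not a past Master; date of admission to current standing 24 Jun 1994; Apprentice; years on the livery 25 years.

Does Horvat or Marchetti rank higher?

By standing in the guild: Lindqvist, Johansson and Yilmaz (Master); then Ruiz, Marchetti and Horvat (Liveryman); then Fontaine (Apprentice).
Among Lindqvist, Johansson and Yilmaz, by date of admission to current standing (earlier first): Lindqvist and Johansson (27 May 1990) before Yilmaz (26 Jan 1998).
Among Lindqvist and Johansson, by years on the livery (lower first): Lindqvist (11 years) before Johansson (15 years).
Ruiz, Marchetti and Horvat all have date of admission to current standing 10 Apr 2001, so the next rule applies.
Among Ruiz, Marchetti and Horvat, by years on the livery (lower first): Ruiz (7 years) before Marchetti (16 years) before Horvat (17 years).
So Marchetti takes precedence.

Marchetti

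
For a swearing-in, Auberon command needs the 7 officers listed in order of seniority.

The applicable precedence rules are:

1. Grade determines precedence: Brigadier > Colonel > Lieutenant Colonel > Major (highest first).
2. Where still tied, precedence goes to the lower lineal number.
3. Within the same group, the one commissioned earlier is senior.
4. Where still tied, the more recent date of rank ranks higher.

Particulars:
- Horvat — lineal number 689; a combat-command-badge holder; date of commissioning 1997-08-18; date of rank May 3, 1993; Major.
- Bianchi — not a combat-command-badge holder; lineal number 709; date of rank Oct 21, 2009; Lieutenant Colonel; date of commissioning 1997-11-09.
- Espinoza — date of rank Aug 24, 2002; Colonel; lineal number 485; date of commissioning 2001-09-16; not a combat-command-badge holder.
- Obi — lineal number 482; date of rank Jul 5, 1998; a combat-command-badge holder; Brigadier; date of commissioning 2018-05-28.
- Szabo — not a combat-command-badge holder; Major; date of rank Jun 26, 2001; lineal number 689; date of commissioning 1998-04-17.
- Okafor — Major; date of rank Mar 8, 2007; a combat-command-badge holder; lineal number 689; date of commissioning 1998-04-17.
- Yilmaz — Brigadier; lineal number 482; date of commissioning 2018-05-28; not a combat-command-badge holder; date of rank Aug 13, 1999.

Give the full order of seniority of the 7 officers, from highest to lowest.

Yilmaz, Obi, Espinoza, Bianchi, Horvat, Okafor, Szabo

By grade: Yilmaz and Obi (Brigadier); then Espinoza (Colonel); then Bianchi (Lieutenant Colonel); then Horvat, Okafor and Szabo (Major).
Yilmaz and Obi both have lineal number 482, so the next rule applies.
Yilmaz and Obi both have date of commissioning 2018-05-28, so the next rule applies.
Among Yilmaz and Obi, by date of rank (later first): Yilmaz (Aug 13, 1999) before Obi (Jul 5, 1998).
Horvat, Okafor and Szabo all have lineal number 689, so the next rule applies.
Among Horvat, Okafor and Szabo, by date of commissioning (earlier first): Horvat (1997-08-18) before Okafor and Szabo (1998-04-17).
Among Okafor and Szabo, by date of rank (later first): Okafor (Mar 8, 2007) before Szabo (Jun 26, 2001).
Full order: Yilmaz, Obi, Espinoza, Bianchi, Horvat, Okafor, Szabo.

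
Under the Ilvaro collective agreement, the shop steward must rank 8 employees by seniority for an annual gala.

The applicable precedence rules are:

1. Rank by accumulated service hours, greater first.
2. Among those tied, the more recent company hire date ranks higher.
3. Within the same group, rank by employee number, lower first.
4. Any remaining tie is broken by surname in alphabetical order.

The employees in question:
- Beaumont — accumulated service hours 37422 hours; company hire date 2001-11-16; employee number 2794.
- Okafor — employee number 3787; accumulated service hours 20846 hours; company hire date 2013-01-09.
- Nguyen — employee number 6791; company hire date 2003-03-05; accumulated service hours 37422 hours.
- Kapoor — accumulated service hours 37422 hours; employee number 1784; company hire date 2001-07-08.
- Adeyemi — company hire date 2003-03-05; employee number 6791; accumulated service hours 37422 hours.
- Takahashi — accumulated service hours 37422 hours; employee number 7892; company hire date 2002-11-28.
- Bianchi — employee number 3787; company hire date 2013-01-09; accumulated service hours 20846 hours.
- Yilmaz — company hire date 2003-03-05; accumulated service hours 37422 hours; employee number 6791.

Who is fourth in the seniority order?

By accumulated service hours (higher first): Adeyemi, Nguyen, Yilmaz, Takahashi, Beaumont and Kapoor (each 37422 hours); then Bianchi and Okafor (both 20846 hours).
Among Adeyemi, Nguyen, Yilmaz, Takahashi, Beaumont and Kapoor, by company hire date (later first): Adeyemi, Nguyen and Yilmaz (2003-03-05) before Takahashi (2002-11-28) before Beaumont (2001-11-16) before Kapoor (2001-07-08).
Adeyemi, Nguyen and Yilmaz all have employee number 6791, so the next rule applies.
Among Adeyemi, Nguyen and Yilmaz, alphabetically by surname: Adeyemi before Nguyen before Yilmaz.
Bianchi and Okafor both have company hire date 2013-01-09, so the next rule applies.
Bianchi and Okafor both have employee number 3787, so the next rule applies.
Among Bianchi and Okafor, alphabetically by surname: Bianchi before Okafor.
Order: Adeyemi, Nguyen, Yilmaz, Takahashi, Beaumont, Kapoor, Bianchi, Okafor.

Takahashi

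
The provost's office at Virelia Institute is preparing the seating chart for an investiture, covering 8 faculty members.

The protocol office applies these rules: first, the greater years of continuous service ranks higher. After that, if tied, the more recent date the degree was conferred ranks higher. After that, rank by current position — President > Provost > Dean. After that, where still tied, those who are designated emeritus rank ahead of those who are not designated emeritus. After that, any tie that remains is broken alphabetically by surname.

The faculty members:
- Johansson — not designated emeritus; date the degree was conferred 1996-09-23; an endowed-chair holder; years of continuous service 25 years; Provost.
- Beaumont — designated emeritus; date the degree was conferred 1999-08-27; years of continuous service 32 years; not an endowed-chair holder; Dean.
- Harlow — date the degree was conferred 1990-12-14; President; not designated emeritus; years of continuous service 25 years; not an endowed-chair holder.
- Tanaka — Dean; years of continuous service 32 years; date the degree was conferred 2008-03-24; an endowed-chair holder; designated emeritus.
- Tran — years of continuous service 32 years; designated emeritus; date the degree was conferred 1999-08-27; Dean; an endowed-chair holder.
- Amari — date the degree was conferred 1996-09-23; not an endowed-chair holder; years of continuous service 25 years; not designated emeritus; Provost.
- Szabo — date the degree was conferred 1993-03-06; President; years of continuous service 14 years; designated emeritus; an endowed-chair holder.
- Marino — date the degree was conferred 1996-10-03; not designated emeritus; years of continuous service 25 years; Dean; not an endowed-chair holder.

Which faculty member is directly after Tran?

Marino

By years of continuous service (higher first): Tanaka, Beaumont and Tran (each 32 years); then Marino, Amari, Johansson and Harlow (each 25 years); then Szabo (14 years).
Among Tanaka, Beaumont and Tran, by date the degree was conferred (later first): Tanaka (2008-03-24) before Beaumont and Tran (1999-08-27).
Beaumont and Tran are each Dean, so the next rule applies.
Beaumont and Tran are each designated emeritus, so the next rule applies.
Among Beaumont and Tran, alphabetically by surname: Beaumont before Tran.
Among Marino, Amari, Johansson and Harlow, by date the degree was conferred (later first): Marino (1996-10-03) before Amari and Johansson (1996-09-23) before Harlow (1990-12-14).
Amari and Johansson are each Provost, so the next rule applies.
Amari and Johansson are each not designated emeritus, so the next rule applies.
Among Amari and Johansson, alphabetically by surname: Amari before Johansson.
Order: Tanaka, Beaumont, Tran, Marino, Amari, Johansson, Harlow, Szabo.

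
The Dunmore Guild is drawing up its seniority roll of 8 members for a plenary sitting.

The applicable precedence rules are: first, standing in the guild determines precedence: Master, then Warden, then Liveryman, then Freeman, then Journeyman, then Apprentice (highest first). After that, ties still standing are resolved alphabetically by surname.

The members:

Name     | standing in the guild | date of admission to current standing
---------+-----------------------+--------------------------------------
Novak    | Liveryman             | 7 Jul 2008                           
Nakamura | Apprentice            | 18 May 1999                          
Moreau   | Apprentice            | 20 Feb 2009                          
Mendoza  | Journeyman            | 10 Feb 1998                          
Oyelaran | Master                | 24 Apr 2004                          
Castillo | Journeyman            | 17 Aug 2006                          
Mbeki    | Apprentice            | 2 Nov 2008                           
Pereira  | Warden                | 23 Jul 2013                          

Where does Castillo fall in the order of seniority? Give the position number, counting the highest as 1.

By standing in the guild: Oyelaran (Master); then Pereira (Warden); then Novak (Liveryman); then Castillo and Mendoza (Journeyman); then Mbeki, Moreau and Nakamura (Apprentice).
Among Castillo and Mendoza, alphabetically by surname: Castillo before Mendoza.
Among Mbeki, Moreau and Nakamura, alphabetically by surname: Mbeki before Moreau before Nakamura.
Order: Oyelaran, Pereira, Novak, Castillo, Mendoza, Mbeki, Moreau, Nakamura. So position 4.

4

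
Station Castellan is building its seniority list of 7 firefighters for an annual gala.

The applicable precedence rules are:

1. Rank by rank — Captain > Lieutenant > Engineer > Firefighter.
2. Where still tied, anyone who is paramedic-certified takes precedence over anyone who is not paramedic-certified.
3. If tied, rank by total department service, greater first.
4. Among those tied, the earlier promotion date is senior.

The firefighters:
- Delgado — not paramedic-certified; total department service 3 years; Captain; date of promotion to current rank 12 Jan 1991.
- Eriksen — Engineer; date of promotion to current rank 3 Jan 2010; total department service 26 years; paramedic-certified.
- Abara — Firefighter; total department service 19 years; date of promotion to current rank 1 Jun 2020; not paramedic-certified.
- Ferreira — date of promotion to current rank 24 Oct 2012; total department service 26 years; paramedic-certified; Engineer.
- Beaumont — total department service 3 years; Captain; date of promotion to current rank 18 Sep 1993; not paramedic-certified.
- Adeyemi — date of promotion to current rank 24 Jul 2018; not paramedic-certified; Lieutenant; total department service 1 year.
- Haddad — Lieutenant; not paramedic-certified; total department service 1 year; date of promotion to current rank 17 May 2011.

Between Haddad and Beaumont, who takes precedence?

By rank: Delgado and Beaumont (Captain); then Haddad and Adeyemi (Lieutenant); then Eriksen and Ferreira (Engineer); then Abara (Firefighter).
Delgado and Beaumont are each not paramedic-certified, so the next rule applies.
Delgado and Beaumont both have total department service 3 years, so the next rule applies.
Among Delgado and Beaumont, by date of promotion to current rank (earlier first): Delgado (12 Jan 1991) before Beaumont (18 Sep 1993).
Haddad and Adeyemi are each not paramedic-certified, so the next rule applies.
Haddad and Adeyemi both have total department service 1 year, so the next rule applies.
Among Haddad and Adeyemi, by date of promotion to current rank (earlier first): Haddad (17 May 2011) before Adeyemi (24 Jul 2018).
Eriksen and Ferreira are each paramedic-certified, so the next rule applies.
Eriksen and Ferreira both have total department service 26 years, so the next rule applies.
Among Eriksen and Ferreira, by date of promotion to current rank (earlier first): Eriksen (3 Jan 2010) before Ferreira (24 Oct 2012).
So Beaumont takes precedence.

Beaumont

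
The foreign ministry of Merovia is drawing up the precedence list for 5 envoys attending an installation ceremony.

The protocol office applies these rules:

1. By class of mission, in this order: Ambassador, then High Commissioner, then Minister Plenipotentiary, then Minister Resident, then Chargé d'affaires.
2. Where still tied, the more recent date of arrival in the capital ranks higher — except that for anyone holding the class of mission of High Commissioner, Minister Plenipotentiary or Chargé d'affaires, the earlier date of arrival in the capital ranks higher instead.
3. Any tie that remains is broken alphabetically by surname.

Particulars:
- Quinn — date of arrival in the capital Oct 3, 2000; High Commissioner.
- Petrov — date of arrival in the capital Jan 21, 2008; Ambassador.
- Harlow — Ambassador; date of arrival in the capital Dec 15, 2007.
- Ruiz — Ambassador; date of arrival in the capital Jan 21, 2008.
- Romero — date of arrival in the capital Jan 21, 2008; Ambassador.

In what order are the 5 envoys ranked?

Petrov, Romero, Ruiz, Harlow, Quinn

By class of mission: Petrov, Romero, Ruiz and Harlow (Ambassador); then Quinn (High Commissioner).
Among Petrov, Romero, Ruiz and Harlow, by date of arrival in the capital (later first): Petrov, Romero and Ruiz (Jan 21, 2008) before Harlow (Dec 15, 2007).
Among Petrov, Romero and Ruiz, alphabetically by surname: Petrov before Romero before Ruiz.
Full order: Petrov, Romero, Ruiz, Harlow, Quinn.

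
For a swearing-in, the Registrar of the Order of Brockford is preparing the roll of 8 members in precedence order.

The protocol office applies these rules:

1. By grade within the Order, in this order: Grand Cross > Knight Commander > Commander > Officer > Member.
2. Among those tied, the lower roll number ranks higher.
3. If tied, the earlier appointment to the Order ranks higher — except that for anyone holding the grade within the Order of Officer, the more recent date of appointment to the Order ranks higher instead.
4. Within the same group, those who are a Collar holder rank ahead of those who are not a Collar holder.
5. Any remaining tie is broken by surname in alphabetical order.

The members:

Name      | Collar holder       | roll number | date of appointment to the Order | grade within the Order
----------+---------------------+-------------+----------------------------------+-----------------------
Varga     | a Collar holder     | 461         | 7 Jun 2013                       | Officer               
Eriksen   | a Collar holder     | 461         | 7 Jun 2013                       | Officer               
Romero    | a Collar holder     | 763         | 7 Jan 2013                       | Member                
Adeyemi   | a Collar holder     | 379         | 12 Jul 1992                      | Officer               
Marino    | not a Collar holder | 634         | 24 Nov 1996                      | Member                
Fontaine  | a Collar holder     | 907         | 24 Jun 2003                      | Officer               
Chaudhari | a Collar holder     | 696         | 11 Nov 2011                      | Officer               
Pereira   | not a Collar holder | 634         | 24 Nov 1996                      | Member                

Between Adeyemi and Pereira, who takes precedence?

Adeyemi

By grade within the Order: Adeyemi, Eriksen, Varga, Chaudhari and Fontaine (Officer); then Marino, Pereira and Romero (Member).
Among Adeyemi, Eriksen, Varga, Chaudhari and Fontaine, by roll number (lower first): Adeyemi (379) before Eriksen and Varga (461) before Chaudhari (696) before Fontaine (907).
Eriksen and Varga both have date of appointment to the Order 7 Jun 2013, so the next rule applies.
Eriksen and Varga are each a Collar holder, so the next rule applies.
Among Eriksen and Varga, alphabetically by surname: Eriksen before Varga.
Among Marino, Pereira and Romero, by roll number (lower first): Marino and Pereira (634) before Romero (763).
Marino and Pereira both have date of appointment to the Order 24 Nov 1996, so the next rule applies.
Marino and Pereira are each not a Collar holder, so the next rule applies.
Among Marino and Pereira, alphabetically by surname: Marino before Pereira.
So Adeyemi takes precedence.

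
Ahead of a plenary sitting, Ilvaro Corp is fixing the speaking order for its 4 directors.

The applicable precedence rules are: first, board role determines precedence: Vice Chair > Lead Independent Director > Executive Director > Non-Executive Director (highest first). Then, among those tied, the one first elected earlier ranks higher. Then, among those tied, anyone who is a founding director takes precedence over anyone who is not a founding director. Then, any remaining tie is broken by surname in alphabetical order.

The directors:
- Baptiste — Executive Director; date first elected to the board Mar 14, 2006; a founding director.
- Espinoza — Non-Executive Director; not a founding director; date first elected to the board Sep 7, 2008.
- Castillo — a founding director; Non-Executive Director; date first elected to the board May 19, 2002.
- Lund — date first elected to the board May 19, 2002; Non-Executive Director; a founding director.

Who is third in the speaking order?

By board role: Baptiste (Executive Director); then Castillo, Lund and Espinoza (Non-Executive Director).
Among Castillo, Lund and Espinoza, by date first elected to the board (earlier first): Castillo and Lund (May 19, 2002) before Espinoza (Sep 7, 2008).
Castillo and Lund are each a founding director, so the next rule applies.
Among Castillo and Lund, alphabetically by surname: Castillo before Lund.
Order: Baptiste, Castillo, Lund, Espinoza.

Lund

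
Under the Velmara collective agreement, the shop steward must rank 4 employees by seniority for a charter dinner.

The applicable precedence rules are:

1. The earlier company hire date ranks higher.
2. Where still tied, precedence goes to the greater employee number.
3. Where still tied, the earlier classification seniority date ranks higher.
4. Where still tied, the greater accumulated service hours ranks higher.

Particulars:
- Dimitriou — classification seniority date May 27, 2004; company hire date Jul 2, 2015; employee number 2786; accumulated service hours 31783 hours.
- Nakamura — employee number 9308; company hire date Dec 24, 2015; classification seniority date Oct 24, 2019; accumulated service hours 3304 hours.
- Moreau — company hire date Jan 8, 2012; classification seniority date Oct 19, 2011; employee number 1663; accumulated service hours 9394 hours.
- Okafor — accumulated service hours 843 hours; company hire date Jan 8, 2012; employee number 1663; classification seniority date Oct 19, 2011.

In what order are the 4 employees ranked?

Moreau, Okafor, Dimitriou, Nakamura

By company hire date (earlier first): Moreau and Okafor (both Jan 8, 2012); then Dimitriou (Jul 2, 2015); then Nakamura (Dec 24, 2015).
Moreau and Okafor both have employee number 1663, so the next rule applies.
Moreau and Okafor both have classification seniority date Oct 19, 2011, so the next rule applies.
Among Moreau and Okafor, by accumulated service hours (higher first): Moreau (9394 hours) before Okafor (843 hours).
Full order: Moreau, Okafor, Dimitriou, Nakamura.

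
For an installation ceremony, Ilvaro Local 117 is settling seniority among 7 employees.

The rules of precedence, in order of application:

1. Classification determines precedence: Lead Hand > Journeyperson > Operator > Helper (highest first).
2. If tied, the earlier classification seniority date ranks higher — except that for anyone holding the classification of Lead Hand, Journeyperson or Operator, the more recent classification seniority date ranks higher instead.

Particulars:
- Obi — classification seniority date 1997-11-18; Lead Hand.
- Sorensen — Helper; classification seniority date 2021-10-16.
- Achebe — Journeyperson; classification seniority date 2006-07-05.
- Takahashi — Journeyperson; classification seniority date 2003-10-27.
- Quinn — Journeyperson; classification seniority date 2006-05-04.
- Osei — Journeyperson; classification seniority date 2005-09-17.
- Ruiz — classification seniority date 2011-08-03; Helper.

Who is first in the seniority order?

By classification: Obi (Lead Hand); then Achebe, Quinn, Osei and Takahashi (Journeyperson); then Ruiz and Sorensen (Helper).
Among Achebe, Quinn, Osei and Takahashi, by classification seniority date (later first) (reversed rule for this group): Achebe (2006-07-05) before Quinn (2006-05-04) before Osei (2005-09-17) before Takahashi (2003-10-27).
Among Ruiz and Sorensen, by classification seniority date (earlier first): Ruiz (2011-08-03) before Sorensen (2021-10-16).
Order: Obi, Achebe, Quinn, Osei, Takahashi, Ruiz, Sorensen.

Obi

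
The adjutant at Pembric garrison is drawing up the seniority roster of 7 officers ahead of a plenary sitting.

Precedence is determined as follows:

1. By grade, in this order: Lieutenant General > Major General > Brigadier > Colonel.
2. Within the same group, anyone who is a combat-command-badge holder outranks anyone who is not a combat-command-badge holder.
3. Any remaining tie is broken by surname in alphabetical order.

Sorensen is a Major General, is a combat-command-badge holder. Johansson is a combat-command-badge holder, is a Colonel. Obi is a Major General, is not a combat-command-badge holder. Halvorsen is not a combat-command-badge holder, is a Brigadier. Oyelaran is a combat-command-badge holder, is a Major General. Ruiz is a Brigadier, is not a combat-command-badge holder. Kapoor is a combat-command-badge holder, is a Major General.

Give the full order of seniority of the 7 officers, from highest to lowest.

By grade: Kapoor, Oyelaran, Sorensen and Obi (Major General); then Halvorsen and Ruiz (Brigadier); then Johansson (Colonel).
Among Kapoor, Oyelaran, Sorensen and Obi, a combat-command-badge holder before not a combat-command-badge holder: Kapoor, Oyelaran and Sorensen (a combat-command-badge holder) before Obi (not a combat-command-badge holder).
Among Kapoor, Oyelaran and Sorensen, alphabetically by surname: Kapoor before Oyelaran before Sorensen.
Halvorsen and Ruiz are each not a combat-command-badge holder, so the next rule applies.
Among Halvorsen and Ruiz, alphabetically by surname: Halvorsen before Ruiz.
Full order: Kapoor, Oyelaran, Sorensen, Obi, Halvorsen, Ruiz, Johansson.

Kapoor, Oyelaran, Sorensen, Obi, Halvorsen, Ruiz, Johansson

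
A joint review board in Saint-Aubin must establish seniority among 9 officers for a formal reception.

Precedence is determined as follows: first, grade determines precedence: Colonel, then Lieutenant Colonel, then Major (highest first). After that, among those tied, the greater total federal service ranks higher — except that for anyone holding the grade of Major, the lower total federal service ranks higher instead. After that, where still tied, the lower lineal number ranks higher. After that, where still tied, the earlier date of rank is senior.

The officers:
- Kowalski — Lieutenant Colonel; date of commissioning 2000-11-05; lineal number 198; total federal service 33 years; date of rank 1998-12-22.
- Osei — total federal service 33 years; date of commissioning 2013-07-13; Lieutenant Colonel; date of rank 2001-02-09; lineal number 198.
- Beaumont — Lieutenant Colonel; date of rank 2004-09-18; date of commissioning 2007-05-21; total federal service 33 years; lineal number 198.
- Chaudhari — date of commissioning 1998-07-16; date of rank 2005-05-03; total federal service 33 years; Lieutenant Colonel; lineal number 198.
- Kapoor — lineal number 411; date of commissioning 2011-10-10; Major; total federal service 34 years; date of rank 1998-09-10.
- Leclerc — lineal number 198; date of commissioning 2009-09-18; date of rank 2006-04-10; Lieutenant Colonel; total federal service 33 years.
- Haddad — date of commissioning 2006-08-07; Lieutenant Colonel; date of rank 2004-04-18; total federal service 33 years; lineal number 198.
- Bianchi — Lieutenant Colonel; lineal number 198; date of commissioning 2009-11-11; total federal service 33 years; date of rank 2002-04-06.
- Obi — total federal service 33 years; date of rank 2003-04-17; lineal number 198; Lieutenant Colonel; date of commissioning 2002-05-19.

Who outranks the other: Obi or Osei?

By grade: Kowalski, Osei, Bianchi, Obi, Haddad, Beaumont, Chaudhari and Leclerc (Lieutenant Colonel); then Kapoor (Major).
Kowalski, Osei, Bianchi, Obi, Haddad, Beaumont, Chaudhari and Leclerc all have total federal service 33 years, so the next rule applies.
Kowalski, Osei, Bianchi, Obi, Haddad, Beaumont, Chaudhari and Leclerc all have lineal number 198, so the next rule applies.
Among Kowalski, Osei, Bianchi, Obi, Haddad, Beaumont, Chaudhari and Leclerc, by date of rank (earlier first): Kowalski (1998-12-22) before Osei (2001-02-09) before Bianchi (2002-04-06) before Obi (2003-04-17) before Haddad (2004-04-18) before Beaumont (2004-09-18) before Chaudhari (2005-05-03) before Leclerc (2006-04-10).
So Osei takes precedence.

Osei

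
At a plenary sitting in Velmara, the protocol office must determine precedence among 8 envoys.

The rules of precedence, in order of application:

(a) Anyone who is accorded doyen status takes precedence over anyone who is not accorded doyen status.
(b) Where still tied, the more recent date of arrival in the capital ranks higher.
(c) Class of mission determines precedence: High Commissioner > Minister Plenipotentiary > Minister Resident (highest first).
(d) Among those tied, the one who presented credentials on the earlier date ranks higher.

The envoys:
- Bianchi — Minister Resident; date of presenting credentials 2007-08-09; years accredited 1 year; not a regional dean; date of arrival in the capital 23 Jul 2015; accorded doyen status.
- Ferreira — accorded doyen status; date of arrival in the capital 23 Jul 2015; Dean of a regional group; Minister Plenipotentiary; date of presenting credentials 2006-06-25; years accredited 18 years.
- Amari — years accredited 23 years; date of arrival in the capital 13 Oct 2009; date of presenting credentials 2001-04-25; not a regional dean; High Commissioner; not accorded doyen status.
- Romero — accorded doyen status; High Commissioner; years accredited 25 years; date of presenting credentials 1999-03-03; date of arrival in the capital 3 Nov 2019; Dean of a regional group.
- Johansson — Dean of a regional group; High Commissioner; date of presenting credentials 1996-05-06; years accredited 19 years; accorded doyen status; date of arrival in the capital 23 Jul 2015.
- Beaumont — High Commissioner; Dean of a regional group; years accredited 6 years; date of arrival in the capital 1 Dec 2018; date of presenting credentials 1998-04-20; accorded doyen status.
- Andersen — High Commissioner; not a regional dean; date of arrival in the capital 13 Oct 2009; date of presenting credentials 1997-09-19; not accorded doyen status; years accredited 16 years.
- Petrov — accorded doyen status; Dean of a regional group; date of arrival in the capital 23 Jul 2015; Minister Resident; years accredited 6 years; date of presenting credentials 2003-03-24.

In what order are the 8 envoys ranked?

By the first rule: Romero, Beaumont, Johansson, Ferreira, Petrov and Bianchi (each accorded doyen status); then Andersen and Amari (both not accorded doyen status).
Among Romero, Beaumont, Johansson, Ferreira, Petrov and Bianchi, by date of arrival in the capital (later first): Romero (3 Nov 2019) before Beaumont (1 Dec 2018) before Johansson, Ferreira, Petrov and Bianchi (23 Jul 2015).
Among Johansson, Ferreira, Petrov and Bianchi, by class of mission: Johansson (High Commissioner) before Ferreira (Minister Plenipotentiary) before Petrov and Bianchi (Minister Resident).
Among Petrov and Bianchi, by date of presenting credentials (earlier first): Petrov (2003-03-24) before Bianchi (2007-08-09).
Andersen and Amari both have date of arrival in the capital 13 Oct 2009, so the next rule applies.
Andersen and Amari are each High Commissioner, so the next rule applies.
Among Andersen and Amari, by date of presenting credentials (earlier first): Andersen (1997-09-19) before Amari (2001-04-25).
Full order: Romero, Beaumont, Johansson, Ferreira, Petrov, Bianchi, Andersen, Amari.

Romero, Beaumont, Johansson, Ferreira, Petrov, Bianchi, Andersen, Amari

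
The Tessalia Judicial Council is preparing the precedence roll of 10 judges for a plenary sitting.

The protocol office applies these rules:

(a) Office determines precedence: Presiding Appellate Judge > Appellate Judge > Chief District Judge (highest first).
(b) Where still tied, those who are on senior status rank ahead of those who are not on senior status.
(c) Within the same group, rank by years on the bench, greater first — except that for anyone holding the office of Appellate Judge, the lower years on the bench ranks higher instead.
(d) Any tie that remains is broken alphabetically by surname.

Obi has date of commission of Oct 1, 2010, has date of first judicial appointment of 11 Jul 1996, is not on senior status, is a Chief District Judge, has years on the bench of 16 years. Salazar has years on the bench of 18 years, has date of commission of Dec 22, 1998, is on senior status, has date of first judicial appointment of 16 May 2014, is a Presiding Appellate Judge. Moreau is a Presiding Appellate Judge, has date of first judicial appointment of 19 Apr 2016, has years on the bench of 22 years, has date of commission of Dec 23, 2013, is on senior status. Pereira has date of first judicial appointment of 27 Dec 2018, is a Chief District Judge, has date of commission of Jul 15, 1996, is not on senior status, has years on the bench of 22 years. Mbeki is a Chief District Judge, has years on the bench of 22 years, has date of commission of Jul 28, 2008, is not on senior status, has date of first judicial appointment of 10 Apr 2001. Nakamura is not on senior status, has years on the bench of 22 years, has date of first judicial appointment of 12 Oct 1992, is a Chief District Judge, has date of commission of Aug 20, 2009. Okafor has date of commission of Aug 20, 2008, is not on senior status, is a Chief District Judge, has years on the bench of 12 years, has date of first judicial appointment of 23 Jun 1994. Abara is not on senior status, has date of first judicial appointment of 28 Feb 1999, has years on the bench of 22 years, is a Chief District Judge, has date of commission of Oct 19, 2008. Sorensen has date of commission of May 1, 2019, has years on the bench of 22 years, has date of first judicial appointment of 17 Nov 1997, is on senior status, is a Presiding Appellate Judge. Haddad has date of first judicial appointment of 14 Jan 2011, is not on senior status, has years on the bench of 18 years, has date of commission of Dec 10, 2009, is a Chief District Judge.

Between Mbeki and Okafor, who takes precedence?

Mbeki

By office: Moreau, Sorensen and Salazar (Presiding Appellate Judge); then Abara, Mbeki, Nakamura, Pereira, Haddad, Obi and Okafor (Chief District Judge).
Moreau, Sorensen and Salazar are each on senior status, so the next rule applies.
Among Moreau, Sorensen and Salazar, by years on the bench (higher first): Moreau and Sorensen (22 years) before Salazar (18 years).
Among Moreau and Sorensen, alphabetically by surname: Moreau before Sorensen.
Abara, Mbeki, Nakamura, Pereira, Haddad, Obi and Okafor are each not on senior status, so the next rule applies.
Among Abara, Mbeki, Nakamura, Pereira, Haddad, Obi and Okafor, by years on the bench (higher first): Abara, Mbeki, Nakamura and Pereira (22 years) before Haddad (18 years) before Obi (16 years) before Okafor (12 years).
Among Abara, Mbeki, Nakamura and Pereira, alphabetically by surname: Abara before Mbeki before Nakamura before Pereira.
So Mbeki takes precedence.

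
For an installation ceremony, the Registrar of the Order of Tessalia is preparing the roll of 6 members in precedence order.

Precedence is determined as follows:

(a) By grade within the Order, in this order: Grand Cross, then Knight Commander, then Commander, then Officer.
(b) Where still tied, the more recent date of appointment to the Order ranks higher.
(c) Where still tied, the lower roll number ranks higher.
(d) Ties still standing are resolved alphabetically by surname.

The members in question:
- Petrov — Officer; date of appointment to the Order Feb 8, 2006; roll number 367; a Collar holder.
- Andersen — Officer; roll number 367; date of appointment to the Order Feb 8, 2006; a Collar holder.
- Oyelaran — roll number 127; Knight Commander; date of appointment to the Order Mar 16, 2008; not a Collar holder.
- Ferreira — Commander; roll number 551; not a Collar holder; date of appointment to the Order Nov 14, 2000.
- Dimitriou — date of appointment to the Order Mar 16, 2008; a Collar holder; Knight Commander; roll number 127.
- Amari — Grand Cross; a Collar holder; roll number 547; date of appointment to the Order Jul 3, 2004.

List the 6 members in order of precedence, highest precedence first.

By grade within the Order: Amari (Grand Cross); then Dimitriou and Oyelaran (Knight Commander); then Ferreira (Commander); then Andersen and Petrov (Officer).
Dimitriou and Oyelaran both have date of appointment to the Order Mar 16, 2008, so the next rule applies.
Dimitriou and Oyelaran both have roll number 127, so the next rule applies.
Among Dimitriou and Oyelaran, alphabetically by surname: Dimitriou before Oyelaran.
Andersen and Petrov both have date of appointment to the Order Feb 8, 2006, so the next rule applies.
Andersen and Petrov both have roll number 367, so the next rule applies.
Among Andersen and Petrov, alphabetically by surname: Andersen before Petrov.
Full order: Amari, Dimitriou, Oyelaran, Ferreira, Andersen, Petrov.

Amari, Dimitriou, Oyelaran, Ferreira, Andersen, Petrov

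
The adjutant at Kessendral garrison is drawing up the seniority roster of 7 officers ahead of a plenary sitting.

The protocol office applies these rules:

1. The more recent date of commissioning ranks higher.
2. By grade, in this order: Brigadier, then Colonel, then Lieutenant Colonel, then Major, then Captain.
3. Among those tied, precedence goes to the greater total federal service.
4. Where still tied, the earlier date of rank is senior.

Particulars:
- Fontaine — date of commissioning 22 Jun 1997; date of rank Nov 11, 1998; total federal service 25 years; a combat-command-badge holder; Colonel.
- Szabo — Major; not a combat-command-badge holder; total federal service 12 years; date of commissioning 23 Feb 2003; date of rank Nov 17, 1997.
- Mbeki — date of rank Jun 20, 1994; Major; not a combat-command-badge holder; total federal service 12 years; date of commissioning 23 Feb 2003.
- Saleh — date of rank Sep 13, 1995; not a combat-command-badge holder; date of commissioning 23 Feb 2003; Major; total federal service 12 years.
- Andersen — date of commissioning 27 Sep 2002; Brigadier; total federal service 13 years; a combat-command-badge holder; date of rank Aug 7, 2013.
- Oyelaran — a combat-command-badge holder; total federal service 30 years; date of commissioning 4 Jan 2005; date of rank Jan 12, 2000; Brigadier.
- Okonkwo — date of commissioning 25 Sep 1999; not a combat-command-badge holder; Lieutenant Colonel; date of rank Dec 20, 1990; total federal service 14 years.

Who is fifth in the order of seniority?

Andersen

By date of commissioning (later first): Oyelaran (4 Jan 2005); then Mbeki, Saleh and Szabo (each 23 Feb 2003); then Andersen (27 Sep 2002); then Okonkwo (25 Sep 1999); then Fontaine (22 Jun 1997).
Mbeki, Saleh and Szabo are each Major, so the next rule applies.
Mbeki, Saleh and Szabo all have total federal service 12 years, so the next rule applies.
Among Mbeki, Saleh and Szabo, by date of rank (earlier first): Mbeki (Jun 20, 1994) before Saleh (Sep 13, 1995) before Szabo (Nov 17, 1997).
Order: Oyelaran, Mbeki, Saleh, Szabo, Andersen, Okonkwo, Fontaine.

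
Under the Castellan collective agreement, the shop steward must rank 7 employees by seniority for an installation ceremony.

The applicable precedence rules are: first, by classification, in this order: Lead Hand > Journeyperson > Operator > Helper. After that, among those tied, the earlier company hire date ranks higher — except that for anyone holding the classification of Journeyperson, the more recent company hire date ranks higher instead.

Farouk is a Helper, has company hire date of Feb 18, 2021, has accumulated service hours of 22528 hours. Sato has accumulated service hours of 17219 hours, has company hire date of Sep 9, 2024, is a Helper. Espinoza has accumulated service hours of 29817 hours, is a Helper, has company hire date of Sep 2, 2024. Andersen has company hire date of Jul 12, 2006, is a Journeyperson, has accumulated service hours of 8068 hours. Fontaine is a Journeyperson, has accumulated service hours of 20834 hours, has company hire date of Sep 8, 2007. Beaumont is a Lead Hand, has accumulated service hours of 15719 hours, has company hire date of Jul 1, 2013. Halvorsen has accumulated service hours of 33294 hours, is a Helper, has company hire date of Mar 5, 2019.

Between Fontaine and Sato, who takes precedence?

By classification: Beaumont (Lead Hand); then Fontaine and Andersen (Journeyperson); then Halvorsen, Farouk, Espinoza and Sato (Helper).
Among Fontaine and Andersen, by company hire date (later first) (reversed rule for this group): Fontaine (Sep 8, 2007) before Andersen (Jul 12, 2006).
Among Halvorsen, Farouk, Espinoza and Sato, by company hire date (earlier first): Halvorsen (Mar 5, 2019) before Farouk (Feb 18, 2021) before Espinoza (Sep 2, 2024) before Sato (Sep 9, 2024).
So Fontaine takes precedence.

Fontaine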